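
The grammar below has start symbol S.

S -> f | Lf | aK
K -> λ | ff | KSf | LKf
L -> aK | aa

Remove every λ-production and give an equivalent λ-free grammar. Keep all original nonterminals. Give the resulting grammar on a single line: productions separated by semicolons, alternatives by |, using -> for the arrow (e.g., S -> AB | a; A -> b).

Nullable set: {K}.
S -> aK: K nullable, giving a | aK.
Drop K -> λ.
K -> KSf: K nullable, giving KSf | Sf.
K -> LKf: K nullable, giving LKf | Lf.
L -> aK: K nullable, giving a | aK.
Unchanged (no nullable symbols): S -> Lf; S -> f; K -> ff; L -> aa.

S -> a | f | Lf | aK; K -> Lf | Sf | ff | KSf | LKf; L -> a | aK | aa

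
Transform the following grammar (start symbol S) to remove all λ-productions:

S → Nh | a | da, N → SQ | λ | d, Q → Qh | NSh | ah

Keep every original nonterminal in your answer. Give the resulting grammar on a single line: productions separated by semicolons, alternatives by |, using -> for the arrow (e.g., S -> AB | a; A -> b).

S -> a | h | Nh | da; N -> d | SQ; Q -> Qh | Sh | ah | NSh

Nullable set: {N}.
S -> Nh: N nullable, giving Nh | h.
Drop N -> λ.
Q -> NSh: N nullable, giving NSh | Sh.
Unchanged (no nullable symbols): S -> a; S -> da; N -> SQ; N -> d; Q -> Qh; Q -> ah.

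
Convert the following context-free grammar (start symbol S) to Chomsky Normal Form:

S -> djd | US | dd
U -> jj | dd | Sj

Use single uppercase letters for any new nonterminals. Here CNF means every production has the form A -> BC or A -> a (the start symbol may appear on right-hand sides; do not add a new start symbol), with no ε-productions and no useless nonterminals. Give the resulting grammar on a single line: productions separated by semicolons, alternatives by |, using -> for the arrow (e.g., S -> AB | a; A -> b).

No ε-productions.
No unit productions to eliminate.
TERM: introduce A -> d, B -> j and substitute in every rule of length ≥2.
BIN: S -> ABA becomes S -> AC, C -> BA.

S -> AA | AC | US; A -> d; B -> j; C -> BA; U -> AA | BB | SB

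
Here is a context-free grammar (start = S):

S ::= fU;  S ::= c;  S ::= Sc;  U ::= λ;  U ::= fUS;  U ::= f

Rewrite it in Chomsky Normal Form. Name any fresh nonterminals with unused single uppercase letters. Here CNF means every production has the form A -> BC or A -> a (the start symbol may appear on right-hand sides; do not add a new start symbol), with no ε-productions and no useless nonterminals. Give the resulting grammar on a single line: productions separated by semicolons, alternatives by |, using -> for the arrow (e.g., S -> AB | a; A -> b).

S -> c | f | BU | SA; A -> c; B -> f; C -> US; U -> f | BC | BS

Nullable: {U}; after ε-elimination: S -> c | f | Sc | fU; U -> f | fS | fUS.
No unit productions to eliminate.
TERM: introduce A -> c, B -> f and substitute in every rule of length ≥2.
BIN: U -> BUS becomes U -> BC, C -> US.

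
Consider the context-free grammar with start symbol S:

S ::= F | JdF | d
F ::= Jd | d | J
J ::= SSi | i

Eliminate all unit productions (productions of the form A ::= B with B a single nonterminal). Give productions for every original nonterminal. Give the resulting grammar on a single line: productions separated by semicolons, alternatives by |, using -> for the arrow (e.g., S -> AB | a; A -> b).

S -> d | i | Jd | JdF | SSi; F -> d | i | Jd | SSi; J -> i | SSi

Unit productions: F->J, S->F.
Unit pairs (A ⇒* B via units): (F,J), (S,F), (S,J).
S: inherits non-unit rules of {F, J, S} → Jd | JdF | SSi | d | i.
F: inherits non-unit rules of {F, J} → Jd | SSi | d | i.
J: inherits non-unit rules of {J} → SSi | i.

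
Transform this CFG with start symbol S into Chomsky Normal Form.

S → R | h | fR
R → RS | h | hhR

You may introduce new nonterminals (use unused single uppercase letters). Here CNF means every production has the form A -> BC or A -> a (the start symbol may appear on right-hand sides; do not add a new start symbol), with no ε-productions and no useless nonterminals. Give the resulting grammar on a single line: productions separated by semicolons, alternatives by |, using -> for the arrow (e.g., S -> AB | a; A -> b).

S -> h | AD | BR | RS; A -> h; B -> f; C -> AR; D -> AR; R -> h | AC | RS

No ε-productions.
After unit-elimination: S -> h | RS | fR | hhR; R -> h | RS | hhR.
TERM: introduce B -> f, A -> h and substitute in every rule of length ≥2.
BIN: R -> AAR becomes R -> AC, C -> AR; S -> AAR becomes S -> AD, D -> AR.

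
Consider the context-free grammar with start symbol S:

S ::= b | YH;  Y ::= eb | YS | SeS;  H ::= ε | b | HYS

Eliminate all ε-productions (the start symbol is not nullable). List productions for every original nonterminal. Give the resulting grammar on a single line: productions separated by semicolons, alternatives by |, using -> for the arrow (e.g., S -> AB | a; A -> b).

S -> Y | b | YH; H -> b | YS | HYS; Y -> YS | eb | SeS

Nullable set: {H}.
S -> YH: H nullable, giving Y | YH.
Drop H -> ε.
H -> HYS: H nullable, giving HYS | YS.
Unchanged (no nullable symbols): S -> b; H -> b; Y -> SeS; Y -> YS; Y -> eb.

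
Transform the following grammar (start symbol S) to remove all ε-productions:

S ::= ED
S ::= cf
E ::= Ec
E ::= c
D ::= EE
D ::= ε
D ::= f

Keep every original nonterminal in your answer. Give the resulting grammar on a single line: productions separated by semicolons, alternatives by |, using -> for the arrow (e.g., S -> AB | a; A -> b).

S -> E | ED | cf; D -> f | EE; E -> c | Ec

Nullable set: {D}.
S -> ED: D nullable, giving E | ED.
Drop D -> ε.
Unchanged (no nullable symbols): S -> cf; D -> EE; D -> f; E -> Ec; E -> c.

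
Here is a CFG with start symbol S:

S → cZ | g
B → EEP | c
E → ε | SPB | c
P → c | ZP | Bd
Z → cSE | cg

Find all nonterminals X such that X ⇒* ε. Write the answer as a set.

Directly nullable (have an ε-rule): {E}.
Not nullable: B, P, S, Z — each has a terminal in every rule's right-hand side or depends on a non-nullable symbol.

{E}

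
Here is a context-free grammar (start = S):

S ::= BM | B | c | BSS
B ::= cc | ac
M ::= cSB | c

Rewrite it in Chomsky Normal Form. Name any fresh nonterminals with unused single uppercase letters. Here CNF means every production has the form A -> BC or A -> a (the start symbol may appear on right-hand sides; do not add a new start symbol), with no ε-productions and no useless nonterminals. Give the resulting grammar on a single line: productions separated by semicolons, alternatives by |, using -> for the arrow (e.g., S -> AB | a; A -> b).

S -> c | AC | BE | BM | CC; A -> a; B -> AC | CC; C -> c; D -> SB; E -> SS; M -> c | CD

No ε-productions.
After unit-elimination: S -> c | BM | ac | cc | BSS; B -> ac | cc; M -> c | cSB.
TERM: introduce A -> a, C -> c and substitute in every rule of length ≥2.
BIN: M -> CSB becomes M -> CD, D -> SB; S -> BSS becomes S -> BE, E -> SS.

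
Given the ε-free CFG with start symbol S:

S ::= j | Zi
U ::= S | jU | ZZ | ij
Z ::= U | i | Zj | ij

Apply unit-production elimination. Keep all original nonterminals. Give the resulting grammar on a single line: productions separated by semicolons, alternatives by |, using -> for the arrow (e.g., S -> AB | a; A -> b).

S -> j | Zi; U -> j | ZZ | Zi | ij | jU; Z -> i | j | ZZ | Zi | Zj | ij | jU

Unit productions: U->S, Z->U.
Unit pairs (A ⇒* B via units): (U,S), (Z,S), (Z,U).
S: inherits non-unit rules of {S} → Zi | j.
U: inherits non-unit rules of {S, U} → ZZ | Zi | ij | j | jU.
Z: inherits non-unit rules of {S, U, Z} → ZZ | Zi | Zj | i | ij | j | jU.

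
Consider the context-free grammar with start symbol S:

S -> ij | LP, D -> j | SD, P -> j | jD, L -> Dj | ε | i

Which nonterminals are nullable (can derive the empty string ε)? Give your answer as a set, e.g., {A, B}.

Directly nullable (have an ε-rule): {L}.
Not nullable: D, P, S — each has a terminal in every rule's right-hand side or depends on a non-nullable symbol.

{L}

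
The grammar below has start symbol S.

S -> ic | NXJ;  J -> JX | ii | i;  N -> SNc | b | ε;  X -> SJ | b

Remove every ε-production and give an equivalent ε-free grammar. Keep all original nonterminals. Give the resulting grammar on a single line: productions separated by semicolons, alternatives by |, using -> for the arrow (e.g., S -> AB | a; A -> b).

Nullable set: {N}.
S -> NXJ: N nullable, giving NXJ | XJ.
Drop N -> ε.
N -> SNc: N nullable, giving SNc | Sc.
Unchanged (no nullable symbols): S -> ic; J -> JX; J -> i; J -> ii; N -> b; X -> SJ; X -> b.

S -> XJ | ic | NXJ; J -> i | JX | ii; N -> b | Sc | SNc; X -> b | SJ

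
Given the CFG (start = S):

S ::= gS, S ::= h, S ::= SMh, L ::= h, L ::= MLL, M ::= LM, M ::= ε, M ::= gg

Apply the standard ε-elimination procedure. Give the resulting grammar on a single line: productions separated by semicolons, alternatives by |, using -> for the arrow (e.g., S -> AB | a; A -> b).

S -> h | Sh | gS | SMh; L -> h | LL | MLL; M -> L | LM | gg

Nullable set: {M}.
S -> SMh: M nullable, giving SMh | Sh.
L -> MLL: M nullable, giving LL | MLL.
Drop M -> ε.
M -> LM: M nullable, giving L | LM.
Unchanged (no nullable symbols): S -> gS; S -> h; L -> h; M -> gg.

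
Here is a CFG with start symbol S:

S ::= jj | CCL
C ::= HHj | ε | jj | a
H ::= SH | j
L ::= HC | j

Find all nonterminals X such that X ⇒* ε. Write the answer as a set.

Directly nullable (have an ε-rule): {C}.
Not nullable: H, L, S — each has a terminal in every rule's right-hand side or depends on a non-nullable symbol.

{C}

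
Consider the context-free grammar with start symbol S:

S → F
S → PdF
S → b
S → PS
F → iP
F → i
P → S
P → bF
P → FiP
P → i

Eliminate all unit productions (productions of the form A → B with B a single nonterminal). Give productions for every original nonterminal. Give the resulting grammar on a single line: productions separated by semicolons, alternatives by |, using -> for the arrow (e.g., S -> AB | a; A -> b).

Unit productions: P->S, S->F.
Unit pairs (A ⇒* B via units): (P,F), (P,S), (S,F).
S: inherits non-unit rules of {F, S} → PS | PdF | b | i | iP.
F: inherits non-unit rules of {F} → i | iP.
P: inherits non-unit rules of {F, P, S} → FiP | PS | PdF | b | bF | i | iP.

S -> b | i | PS | iP | PdF; F -> i | iP; P -> b | i | PS | bF | iP | FiP | PdF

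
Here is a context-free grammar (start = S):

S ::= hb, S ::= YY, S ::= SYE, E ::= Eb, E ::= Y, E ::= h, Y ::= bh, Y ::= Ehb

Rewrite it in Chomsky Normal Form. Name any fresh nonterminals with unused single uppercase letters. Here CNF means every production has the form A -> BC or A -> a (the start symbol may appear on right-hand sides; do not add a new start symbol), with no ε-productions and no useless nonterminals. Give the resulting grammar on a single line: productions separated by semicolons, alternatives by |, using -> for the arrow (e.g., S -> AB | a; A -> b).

No ε-productions.
After unit-elimination: S -> YY | hb | SYE; E -> h | Eb | bh | Ehb; Y -> bh | Ehb.
TERM: introduce A -> b, B -> h and substitute in every rule of length ≥2.
BIN: E -> EBA becomes E -> EC, C -> BA; S -> SYE becomes S -> SD, D -> YE; Y -> EBA becomes Y -> EF, F -> BA.

S -> BA | SD | YY; A -> b; B -> h; C -> BA; D -> YE; E -> h | AB | EA | EC; F -> BA; Y -> AB | EF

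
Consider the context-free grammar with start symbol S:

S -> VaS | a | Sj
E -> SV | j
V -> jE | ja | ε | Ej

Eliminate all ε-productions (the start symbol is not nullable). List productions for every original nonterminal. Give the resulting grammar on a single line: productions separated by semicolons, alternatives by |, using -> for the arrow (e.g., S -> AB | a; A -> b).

Nullable set: {V}.
S -> VaS: V nullable, giving VaS | aS.
E -> SV: V nullable, giving S | SV.
Drop V -> ε.
Unchanged (no nullable symbols): S -> Sj; S -> a; E -> j; V -> Ej; V -> jE; V -> ja.

S -> a | Sj | aS | VaS; E -> S | j | SV; V -> Ej | jE | ja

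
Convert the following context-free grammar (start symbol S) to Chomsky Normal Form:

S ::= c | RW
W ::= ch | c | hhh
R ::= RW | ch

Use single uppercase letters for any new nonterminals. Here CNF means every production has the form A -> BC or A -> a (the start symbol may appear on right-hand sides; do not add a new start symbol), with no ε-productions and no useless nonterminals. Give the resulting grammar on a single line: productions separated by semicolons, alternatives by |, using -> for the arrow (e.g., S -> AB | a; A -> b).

S -> c | RW; A -> c; B -> h; C -> BB; R -> AB | RW; W -> c | AB | BC

No ε-productions.
No unit productions to eliminate.
TERM: introduce A -> c, B -> h and substitute in every rule of length ≥2.
BIN: W -> BBB becomes W -> BC, C -> BB.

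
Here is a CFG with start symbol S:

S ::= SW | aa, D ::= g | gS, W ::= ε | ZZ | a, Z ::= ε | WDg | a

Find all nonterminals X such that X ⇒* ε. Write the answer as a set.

{W, Z}

Directly nullable (have an ε-rule): {W, Z}.
Not nullable: D, S — each has a terminal in every rule's right-hand side or depends on a non-nullable symbol.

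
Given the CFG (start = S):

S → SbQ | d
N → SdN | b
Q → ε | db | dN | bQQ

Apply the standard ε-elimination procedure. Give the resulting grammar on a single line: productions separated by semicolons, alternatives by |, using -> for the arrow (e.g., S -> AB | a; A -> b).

S -> d | Sb | SbQ; N -> b | SdN; Q -> b | bQ | dN | db | bQQ

Nullable set: {Q}.
S -> SbQ: Q nullable, giving Sb | SbQ.
Drop Q -> ε.
Q -> bQQ: Q, Q nullable, giving b | bQ | bQQ.
Unchanged (no nullable symbols): S -> d; N -> SdN; N -> b; Q -> dN; Q -> db.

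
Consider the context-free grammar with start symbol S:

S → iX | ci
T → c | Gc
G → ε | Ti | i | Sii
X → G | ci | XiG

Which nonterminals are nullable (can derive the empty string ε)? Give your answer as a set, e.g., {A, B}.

{G, X}

Directly nullable (have an ε-rule): {G}.
X is nullable via X -> G (every symbol on the right is already known nullable).
Not nullable: S, T — each has a terminal in every rule's right-hand side or depends on a non-nullable symbol.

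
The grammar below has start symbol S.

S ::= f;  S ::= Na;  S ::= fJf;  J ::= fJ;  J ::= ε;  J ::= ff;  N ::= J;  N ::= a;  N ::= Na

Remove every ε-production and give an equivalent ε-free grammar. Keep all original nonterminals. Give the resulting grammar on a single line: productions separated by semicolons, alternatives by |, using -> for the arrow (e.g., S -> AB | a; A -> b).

S -> a | f | Na | ff | fJf; J -> f | fJ | ff; N -> J | a | Na

Nullable set: {J, N}.
S -> Na: N nullable, giving Na | a.
S -> fJf: J nullable, giving fJf | ff.
Drop J -> ε.
J -> fJ: J nullable, giving f | fJ.
N -> J: J nullable, giving J.
N -> Na: N nullable, giving Na | a.
Unchanged (no nullable symbols): S -> f; J -> ff; N -> a.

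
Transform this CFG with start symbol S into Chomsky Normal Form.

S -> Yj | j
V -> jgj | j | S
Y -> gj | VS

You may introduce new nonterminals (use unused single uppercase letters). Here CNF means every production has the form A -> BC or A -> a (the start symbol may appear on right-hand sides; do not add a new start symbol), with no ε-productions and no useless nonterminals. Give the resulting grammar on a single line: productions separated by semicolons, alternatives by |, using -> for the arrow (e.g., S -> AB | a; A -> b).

S -> j | YA; A -> j; B -> g; C -> BA; V -> j | AC | YA; Y -> BA | VS

No ε-productions.
After unit-elimination: S -> j | Yj; V -> j | Yj | jgj; Y -> VS | gj.
TERM: introduce B -> g, A -> j and substitute in every rule of length ≥2.
BIN: V -> ABA becomes V -> AC, C -> BA.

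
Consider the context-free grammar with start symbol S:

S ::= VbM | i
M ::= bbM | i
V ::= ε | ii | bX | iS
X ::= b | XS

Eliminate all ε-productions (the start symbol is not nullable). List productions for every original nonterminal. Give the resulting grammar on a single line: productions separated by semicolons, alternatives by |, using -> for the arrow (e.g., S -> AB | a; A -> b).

S -> i | bM | VbM; M -> i | bbM; V -> bX | iS | ii; X -> b | XS

Nullable set: {V}.
S -> VbM: V nullable, giving VbM | bM.
Drop V -> ε.
Unchanged (no nullable symbols): S -> i; M -> bbM; M -> i; V -> bX; V -> iS; V -> ii; X -> XS; X -> b.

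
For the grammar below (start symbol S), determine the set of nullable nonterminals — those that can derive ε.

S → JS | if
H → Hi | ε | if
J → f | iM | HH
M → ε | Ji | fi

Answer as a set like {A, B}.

{H, J, M}

Directly nullable (have an ε-rule): {H, M}.
J is nullable via J -> HH (every symbol on the right is already known nullable).
Not nullable: S — each has a terminal in every rule's right-hand side or depends on a non-nullable symbol.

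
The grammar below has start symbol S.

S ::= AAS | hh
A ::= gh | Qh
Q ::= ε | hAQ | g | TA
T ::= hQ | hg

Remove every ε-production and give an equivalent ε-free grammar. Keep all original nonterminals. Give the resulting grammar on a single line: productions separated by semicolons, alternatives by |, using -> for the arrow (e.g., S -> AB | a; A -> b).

Nullable set: {Q}.
A -> Qh: Q nullable, giving Qh | h.
Drop Q -> ε.
Q -> hAQ: Q nullable, giving hA | hAQ.
T -> hQ: Q nullable, giving h | hQ.
Unchanged (no nullable symbols): S -> AAS; S -> hh; A -> gh; Q -> TA; Q -> g; T -> hg.

S -> hh | AAS; A -> h | Qh | gh; Q -> g | TA | hA | hAQ; T -> h | hQ | hg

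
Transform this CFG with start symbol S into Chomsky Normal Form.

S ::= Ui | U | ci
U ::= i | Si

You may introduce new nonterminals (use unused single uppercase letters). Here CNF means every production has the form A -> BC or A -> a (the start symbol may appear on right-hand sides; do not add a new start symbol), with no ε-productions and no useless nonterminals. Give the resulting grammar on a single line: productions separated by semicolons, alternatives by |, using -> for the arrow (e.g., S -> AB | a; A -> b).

S -> i | BA | SA | UA; A -> i; B -> c; U -> i | SA

No ε-productions.
After unit-elimination: S -> i | Si | Ui | ci; U -> i | Si.
TERM: introduce B -> c, A -> i and substitute in every rule of length ≥2.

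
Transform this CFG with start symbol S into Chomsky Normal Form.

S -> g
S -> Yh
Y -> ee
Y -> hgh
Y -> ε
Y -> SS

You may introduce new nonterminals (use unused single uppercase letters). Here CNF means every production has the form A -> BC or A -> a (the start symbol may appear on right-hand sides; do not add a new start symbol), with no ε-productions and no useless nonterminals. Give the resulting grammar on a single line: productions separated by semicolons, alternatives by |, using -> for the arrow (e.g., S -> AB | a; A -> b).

Nullable: {Y}; after ε-elimination: S -> g | h | Yh; Y -> SS | ee | hgh.
No unit productions to eliminate.
TERM: introduce B -> e, C -> g, A -> h and substitute in every rule of length ≥2.
BIN: Y -> ACA becomes Y -> AD, D -> CA.

S -> g | h | YA; A -> h; B -> e; C -> g; D -> CA; Y -> AD | BB | SS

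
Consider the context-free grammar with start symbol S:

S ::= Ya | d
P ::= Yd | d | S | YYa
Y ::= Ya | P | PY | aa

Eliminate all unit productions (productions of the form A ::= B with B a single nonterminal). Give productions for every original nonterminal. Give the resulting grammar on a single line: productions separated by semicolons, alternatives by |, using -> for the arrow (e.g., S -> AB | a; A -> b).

Unit productions: P->S, Y->P.
Unit pairs (A ⇒* B via units): (P,S), (Y,P), (Y,S).
S: inherits non-unit rules of {S} → Ya | d.
P: inherits non-unit rules of {P, S} → YYa | Ya | Yd | d.
Y: inherits non-unit rules of {P, S, Y} → PY | YYa | Ya | Yd | aa | d.

S -> d | Ya; P -> d | Ya | Yd | YYa; Y -> d | PY | Ya | Yd | aa | YYa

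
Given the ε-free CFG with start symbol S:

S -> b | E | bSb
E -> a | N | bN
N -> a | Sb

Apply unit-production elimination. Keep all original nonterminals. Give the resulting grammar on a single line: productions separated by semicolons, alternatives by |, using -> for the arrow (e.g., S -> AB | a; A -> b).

Unit productions: E->N, S->E.
Unit pairs (A ⇒* B via units): (E,N), (S,E), (S,N).
S: inherits non-unit rules of {E, N, S} → Sb | a | b | bN | bSb.
E: inherits non-unit rules of {E, N} → Sb | a | bN.
N: inherits non-unit rules of {N} → Sb | a.

S -> a | b | Sb | bN | bSb; E -> a | Sb | bN; N -> a | Sb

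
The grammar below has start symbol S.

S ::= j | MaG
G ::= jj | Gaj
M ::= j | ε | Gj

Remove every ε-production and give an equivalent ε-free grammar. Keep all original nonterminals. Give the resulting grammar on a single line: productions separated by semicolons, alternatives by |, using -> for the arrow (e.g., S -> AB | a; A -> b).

Nullable set: {M}.
S -> MaG: M nullable, giving MaG | aG.
Drop M -> ε.
Unchanged (no nullable symbols): S -> j; G -> Gaj; G -> jj; M -> Gj; M -> j.

S -> j | aG | MaG; G -> jj | Gaj; M -> j | Gj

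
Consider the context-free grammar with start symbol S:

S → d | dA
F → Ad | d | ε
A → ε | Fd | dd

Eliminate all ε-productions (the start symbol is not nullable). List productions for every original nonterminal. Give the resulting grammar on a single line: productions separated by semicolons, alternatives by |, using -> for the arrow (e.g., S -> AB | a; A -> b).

S -> d | dA; A -> d | Fd | dd; F -> d | Ad

Nullable set: {A, F}.
S -> dA: A nullable, giving d | dA.
Drop A -> ε.
A -> Fd: F nullable, giving Fd | d.
Drop F -> ε.
F -> Ad: A nullable, giving Ad | d.
Unchanged (no nullable symbols): S -> d; A -> dd; F -> d.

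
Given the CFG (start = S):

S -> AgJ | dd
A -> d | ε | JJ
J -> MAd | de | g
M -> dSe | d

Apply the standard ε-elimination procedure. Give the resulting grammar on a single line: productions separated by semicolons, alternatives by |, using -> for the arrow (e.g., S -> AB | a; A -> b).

S -> dd | gJ | AgJ; A -> d | JJ; J -> g | Md | de | MAd; M -> d | dSe

Nullable set: {A}.
S -> AgJ: A nullable, giving AgJ | gJ.
Drop A -> ε.
J -> MAd: A nullable, giving MAd | Md.
Unchanged (no nullable symbols): S -> dd; A -> JJ; A -> d; J -> de; J -> g; M -> d; M -> dSe.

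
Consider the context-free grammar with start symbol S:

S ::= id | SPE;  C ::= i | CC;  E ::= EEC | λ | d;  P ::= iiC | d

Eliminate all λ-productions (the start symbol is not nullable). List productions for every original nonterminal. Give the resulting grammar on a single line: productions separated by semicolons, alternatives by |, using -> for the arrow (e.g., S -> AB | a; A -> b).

Nullable set: {E}.
S -> SPE: E nullable, giving SP | SPE.
Drop E -> λ.
E -> EEC: E, E nullable, giving C | EC | EEC.
Unchanged (no nullable symbols): S -> id; C -> CC; C -> i; E -> d; P -> d; P -> iiC.

S -> SP | id | SPE; C -> i | CC; E -> C | d | EC | EEC; P -> d | iiC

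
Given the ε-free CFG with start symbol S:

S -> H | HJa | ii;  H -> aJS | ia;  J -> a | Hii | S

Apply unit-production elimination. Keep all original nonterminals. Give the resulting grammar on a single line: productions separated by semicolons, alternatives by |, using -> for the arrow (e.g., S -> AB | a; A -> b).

Unit productions: J->S, S->H.
Unit pairs (A ⇒* B via units): (J,H), (J,S), (S,H).
S: inherits non-unit rules of {H, S} → HJa | aJS | ia | ii.
H: inherits non-unit rules of {H} → aJS | ia.
J: inherits non-unit rules of {H, J, S} → HJa | Hii | a | aJS | ia | ii.

S -> ia | ii | HJa | aJS; H -> ia | aJS; J -> a | ia | ii | HJa | Hii | aJS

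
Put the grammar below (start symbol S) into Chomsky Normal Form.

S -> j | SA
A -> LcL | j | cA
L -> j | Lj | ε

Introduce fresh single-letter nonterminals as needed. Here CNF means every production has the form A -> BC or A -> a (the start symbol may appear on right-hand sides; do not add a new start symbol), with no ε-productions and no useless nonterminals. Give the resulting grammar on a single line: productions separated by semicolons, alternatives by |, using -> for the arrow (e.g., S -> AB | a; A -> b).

S -> j | SA; A -> c | j | BA | BL | LB | LD; B -> c; C -> j; D -> BL; L -> j | LC

Nullable: {L}; after ε-elimination: S -> j | SA; A -> c | j | Lc | cA | cL | LcL; L -> j | Lj.
No unit productions to eliminate.
TERM: introduce B -> c, C -> j and substitute in every rule of length ≥2.
BIN: A -> LBL becomes A -> LD, D -> BL.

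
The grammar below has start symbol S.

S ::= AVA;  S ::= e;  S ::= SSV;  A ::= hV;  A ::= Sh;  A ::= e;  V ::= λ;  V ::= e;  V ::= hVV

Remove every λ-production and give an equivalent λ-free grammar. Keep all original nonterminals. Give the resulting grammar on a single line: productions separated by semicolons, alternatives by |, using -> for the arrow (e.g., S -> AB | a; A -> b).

Nullable set: {V}.
S -> AVA: V nullable, giving AA | AVA.
S -> SSV: V nullable, giving SS | SSV.
A -> hV: V nullable, giving h | hV.
Drop V -> λ.
V -> hVV: V, V nullable, giving h | hV | hVV.
Unchanged (no nullable symbols): S -> e; A -> Sh; A -> e; V -> e.

S -> e | AA | SS | AVA | SSV; A -> e | h | Sh | hV; V -> e | h | hV | hVV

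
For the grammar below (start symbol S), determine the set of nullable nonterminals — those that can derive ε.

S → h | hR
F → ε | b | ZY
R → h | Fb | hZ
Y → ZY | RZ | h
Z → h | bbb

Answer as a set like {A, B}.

Directly nullable (have an ε-rule): {F}.
Not nullable: R, S, Y, Z — each has a terminal in every rule's right-hand side or depends on a non-nullable symbol.

{F}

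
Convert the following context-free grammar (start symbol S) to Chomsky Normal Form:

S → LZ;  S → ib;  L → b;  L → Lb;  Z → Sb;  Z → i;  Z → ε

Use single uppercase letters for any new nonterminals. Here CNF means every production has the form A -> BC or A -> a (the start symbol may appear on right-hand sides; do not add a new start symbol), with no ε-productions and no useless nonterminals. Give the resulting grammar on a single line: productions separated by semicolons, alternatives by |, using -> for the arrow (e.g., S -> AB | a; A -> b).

Nullable: {Z}; after ε-elimination: S -> L | LZ | ib; L -> b | Lb; Z -> i | Sb.
After unit-elimination: S -> b | LZ | Lb | ib; L -> b | Lb; Z -> i | Sb.
TERM: introduce A -> b, B -> i and substitute in every rule of length ≥2.

S -> b | BA | LA | LZ; A -> b; B -> i; L -> b | LA; Z -> i | SA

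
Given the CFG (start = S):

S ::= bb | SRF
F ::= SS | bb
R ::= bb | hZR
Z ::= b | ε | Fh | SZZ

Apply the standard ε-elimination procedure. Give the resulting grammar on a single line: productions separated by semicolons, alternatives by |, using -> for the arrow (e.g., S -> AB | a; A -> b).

S -> bb | SRF; F -> SS | bb; R -> bb | hR | hZR; Z -> S | b | Fh | SZ | SZZ

Nullable set: {Z}.
R -> hZR: Z nullable, giving hR | hZR.
Drop Z -> ε.
Z -> SZZ: Z, Z nullable, giving S | SZ | SZZ.
Unchanged (no nullable symbols): S -> SRF; S -> bb; F -> SS; F -> bb; R -> bb; Z -> Fh; Z -> b.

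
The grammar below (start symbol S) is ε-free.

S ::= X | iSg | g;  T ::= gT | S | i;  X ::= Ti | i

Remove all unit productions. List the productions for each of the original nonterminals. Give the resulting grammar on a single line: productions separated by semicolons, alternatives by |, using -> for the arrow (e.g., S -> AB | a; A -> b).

Unit productions: S->X, T->S.
Unit pairs (A ⇒* B via units): (S,X), (T,S), (T,X).
S: inherits non-unit rules of {S, X} → Ti | g | i | iSg.
T: inherits non-unit rules of {S, T, X} → Ti | g | gT | i | iSg.
X: inherits non-unit rules of {X} → Ti | i.

S -> g | i | Ti | iSg; T -> g | i | Ti | gT | iSg; X -> i | Ti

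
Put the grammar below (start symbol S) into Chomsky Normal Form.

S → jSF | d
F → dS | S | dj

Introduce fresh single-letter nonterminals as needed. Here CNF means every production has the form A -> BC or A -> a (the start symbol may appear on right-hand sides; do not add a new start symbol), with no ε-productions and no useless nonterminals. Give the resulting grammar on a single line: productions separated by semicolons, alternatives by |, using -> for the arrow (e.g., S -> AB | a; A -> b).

No ε-productions.
After unit-elimination: S -> d | jSF; F -> d | dS | dj | jSF.
TERM: introduce A -> d, B -> j and substitute in every rule of length ≥2.
BIN: F -> BSF becomes F -> BC, C -> SF; S -> BSF becomes S -> BD, D -> SF.

S -> d | BD; A -> d; B -> j; C -> SF; D -> SF; F -> d | AB | AS | BC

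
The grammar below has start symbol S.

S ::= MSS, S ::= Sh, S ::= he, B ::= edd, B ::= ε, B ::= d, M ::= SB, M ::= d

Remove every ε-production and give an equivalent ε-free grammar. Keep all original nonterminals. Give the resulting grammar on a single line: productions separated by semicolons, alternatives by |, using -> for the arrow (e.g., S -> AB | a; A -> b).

S -> Sh | he | MSS; B -> d | edd; M -> S | d | SB

Nullable set: {B}.
Drop B -> ε.
M -> SB: B nullable, giving S | SB.
Unchanged (no nullable symbols): S -> MSS; S -> Sh; S -> he; B -> d; B -> edd; M -> d.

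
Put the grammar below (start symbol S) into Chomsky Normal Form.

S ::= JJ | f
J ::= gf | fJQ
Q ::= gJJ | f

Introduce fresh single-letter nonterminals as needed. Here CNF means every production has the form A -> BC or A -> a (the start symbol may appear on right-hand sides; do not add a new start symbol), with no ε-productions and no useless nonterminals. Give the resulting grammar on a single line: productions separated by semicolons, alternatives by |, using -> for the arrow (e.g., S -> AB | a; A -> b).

No ε-productions.
No unit productions to eliminate.
TERM: introduce A -> f, B -> g and substitute in every rule of length ≥2.
BIN: J -> AJQ becomes J -> AC, C -> JQ; Q -> BJJ becomes Q -> BD, D -> JJ.

S -> f | JJ; A -> f; B -> g; C -> JQ; D -> JJ; J -> AC | BA; Q -> f | BD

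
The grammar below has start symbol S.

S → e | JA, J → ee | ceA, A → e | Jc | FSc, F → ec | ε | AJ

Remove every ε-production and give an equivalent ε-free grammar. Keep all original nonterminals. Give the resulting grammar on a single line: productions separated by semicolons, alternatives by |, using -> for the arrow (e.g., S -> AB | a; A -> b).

Nullable set: {F}.
A -> FSc: F nullable, giving FSc | Sc.
Drop F -> ε.
Unchanged (no nullable symbols): S -> JA; S -> e; A -> Jc; A -> e; F -> AJ; F -> ec; J -> ceA; J -> ee.

S -> e | JA; A -> e | Jc | Sc | FSc; F -> AJ | ec; J -> ee | ceA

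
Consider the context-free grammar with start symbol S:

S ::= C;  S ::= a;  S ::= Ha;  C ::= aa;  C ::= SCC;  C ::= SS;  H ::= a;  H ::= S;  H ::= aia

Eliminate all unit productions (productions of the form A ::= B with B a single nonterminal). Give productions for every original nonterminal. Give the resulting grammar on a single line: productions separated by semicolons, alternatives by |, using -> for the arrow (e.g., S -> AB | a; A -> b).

S -> a | Ha | SS | aa | SCC; C -> SS | aa | SCC; H -> a | Ha | SS | aa | SCC | aia

Unit productions: H->S, S->C.
Unit pairs (A ⇒* B via units): (H,C), (H,S), (S,C).
S: inherits non-unit rules of {C, S} → Ha | SCC | SS | a | aa.
C: inherits non-unit rules of {C} → SCC | SS | aa.
H: inherits non-unit rules of {C, H, S} → Ha | SCC | SS | a | aa | aia.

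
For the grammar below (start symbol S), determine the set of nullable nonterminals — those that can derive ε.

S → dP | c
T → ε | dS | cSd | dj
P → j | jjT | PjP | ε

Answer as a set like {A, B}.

{P, T}

Directly nullable (have an ε-rule): {P, T}.
Not nullable: S — each has a terminal in every rule's right-hand side or depends on a non-nullable symbol.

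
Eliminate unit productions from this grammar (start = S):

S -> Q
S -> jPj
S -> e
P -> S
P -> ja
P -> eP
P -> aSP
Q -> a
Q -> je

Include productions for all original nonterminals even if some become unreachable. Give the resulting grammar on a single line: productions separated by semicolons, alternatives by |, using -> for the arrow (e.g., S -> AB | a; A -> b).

S -> a | e | je | jPj; P -> a | e | eP | ja | je | aSP | jPj; Q -> a | je

Unit productions: P->S, S->Q.
Unit pairs (A ⇒* B via units): (P,Q), (P,S), (S,Q).
S: inherits non-unit rules of {Q, S} → a | e | jPj | je.
P: inherits non-unit rules of {P, Q, S} → a | aSP | e | eP | jPj | ja | je.
Q: inherits non-unit rules of {Q} → a | je.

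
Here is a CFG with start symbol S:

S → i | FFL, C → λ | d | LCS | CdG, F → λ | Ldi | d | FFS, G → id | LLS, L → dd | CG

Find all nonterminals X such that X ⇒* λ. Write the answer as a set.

Directly nullable (have an ε-rule): {C, F}.
Not nullable: G, L, S — each has a terminal in every rule's right-hand side or depends on a non-nullable symbol.

{C, F}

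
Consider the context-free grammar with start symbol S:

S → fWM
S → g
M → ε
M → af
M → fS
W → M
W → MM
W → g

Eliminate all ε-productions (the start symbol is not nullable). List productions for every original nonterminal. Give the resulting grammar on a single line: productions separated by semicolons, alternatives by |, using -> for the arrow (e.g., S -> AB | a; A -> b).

Nullable set: {M, W}.
S -> fWM: W, M nullable, giving f | fM | fW | fWM.
Drop M -> ε.
W -> M: M nullable, giving M.
W -> MM: M, M nullable, giving M | MM.
Unchanged (no nullable symbols): S -> g; M -> af; M -> fS; W -> g.

S -> f | g | fM | fW | fWM; M -> af | fS; W -> M | g | MM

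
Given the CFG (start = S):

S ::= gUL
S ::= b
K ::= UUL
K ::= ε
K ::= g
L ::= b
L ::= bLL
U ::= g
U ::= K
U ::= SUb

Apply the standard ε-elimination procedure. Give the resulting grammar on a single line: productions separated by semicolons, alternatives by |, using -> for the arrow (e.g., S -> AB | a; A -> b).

S -> b | gL | gUL; K -> L | g | UL | UUL; L -> b | bLL; U -> K | g | Sb | SUb

Nullable set: {K, U}.
S -> gUL: U nullable, giving gL | gUL.
Drop K -> ε.
K -> UUL: U, U nullable, giving L | UL | UUL.
U -> K: K nullable, giving K.
U -> SUb: U nullable, giving SUb | Sb.
Unchanged (no nullable symbols): S -> b; K -> g; L -> b; L -> bLL; U -> g.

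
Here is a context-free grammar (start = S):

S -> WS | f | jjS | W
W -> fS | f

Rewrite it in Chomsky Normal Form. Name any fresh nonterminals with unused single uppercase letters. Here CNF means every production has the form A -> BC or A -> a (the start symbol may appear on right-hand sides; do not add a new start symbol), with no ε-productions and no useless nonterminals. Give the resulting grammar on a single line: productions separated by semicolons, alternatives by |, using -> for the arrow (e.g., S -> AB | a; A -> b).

No ε-productions.
After unit-elimination: S -> f | WS | fS | jjS; W -> f | fS.
TERM: introduce A -> f, B -> j and substitute in every rule of length ≥2.
BIN: S -> BBS becomes S -> BC, C -> BS.

S -> f | AS | BC | WS; A -> f; B -> j; C -> BS; W -> f | AS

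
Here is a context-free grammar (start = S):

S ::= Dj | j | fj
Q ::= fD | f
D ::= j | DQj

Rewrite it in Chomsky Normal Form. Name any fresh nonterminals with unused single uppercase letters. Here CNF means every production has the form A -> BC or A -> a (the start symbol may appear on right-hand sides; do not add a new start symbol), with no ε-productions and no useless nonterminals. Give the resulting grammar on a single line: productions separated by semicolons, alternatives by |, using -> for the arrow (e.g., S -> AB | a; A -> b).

No ε-productions.
No unit productions to eliminate.
TERM: introduce B -> f, A -> j and substitute in every rule of length ≥2.
BIN: D -> DQA becomes D -> DC, C -> QA.

S -> j | BA | DA; A -> j; B -> f; C -> QA; D -> j | DC; Q -> f | BD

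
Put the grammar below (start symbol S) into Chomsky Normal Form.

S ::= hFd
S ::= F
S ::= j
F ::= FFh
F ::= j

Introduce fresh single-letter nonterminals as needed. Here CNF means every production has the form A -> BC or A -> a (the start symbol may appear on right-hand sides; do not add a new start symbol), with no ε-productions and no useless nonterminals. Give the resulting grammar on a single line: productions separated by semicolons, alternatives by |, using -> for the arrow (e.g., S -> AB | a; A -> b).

No ε-productions.
After unit-elimination: S -> j | FFh | hFd; F -> j | FFh.
TERM: introduce B -> d, A -> h and substitute in every rule of length ≥2.
BIN: F -> FFA becomes F -> FC, C -> FA; S -> AFB becomes S -> AD, D -> FB; S -> FFA becomes S -> FE, E -> FA.

S -> j | AD | FE; A -> h; B -> d; C -> FA; D -> FB; E -> FA; F -> j | FC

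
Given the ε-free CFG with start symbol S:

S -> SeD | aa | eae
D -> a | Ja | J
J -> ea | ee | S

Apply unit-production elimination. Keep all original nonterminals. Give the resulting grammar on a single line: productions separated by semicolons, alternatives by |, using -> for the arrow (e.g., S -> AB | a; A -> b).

Unit productions: D->J, J->S.
Unit pairs (A ⇒* B via units): (D,J), (D,S), (J,S).
S: inherits non-unit rules of {S} → SeD | aa | eae.
D: inherits non-unit rules of {D, J, S} → Ja | SeD | a | aa | ea | eae | ee.
J: inherits non-unit rules of {J, S} → SeD | aa | ea | eae | ee.

S -> aa | SeD | eae; D -> a | Ja | aa | ea | ee | SeD | eae; J -> aa | ea | ee | SeD | eae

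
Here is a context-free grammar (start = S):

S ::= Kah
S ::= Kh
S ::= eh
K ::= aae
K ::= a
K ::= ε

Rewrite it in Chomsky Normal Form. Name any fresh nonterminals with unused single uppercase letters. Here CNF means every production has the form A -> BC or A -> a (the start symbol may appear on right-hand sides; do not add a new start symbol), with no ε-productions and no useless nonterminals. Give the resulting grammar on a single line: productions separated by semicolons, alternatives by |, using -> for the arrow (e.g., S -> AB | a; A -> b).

S -> h | AC | BC | KC | KE; A -> a; B -> e; C -> h; D -> AB; E -> AC; K -> a | AD

Nullable: {K}; after ε-elimination: S -> h | Kh | ah | eh | Kah; K -> a | aae.
No unit productions to eliminate.
TERM: introduce A -> a, B -> e, C -> h and substitute in every rule of length ≥2.
BIN: K -> AAB becomes K -> AD, D -> AB; S -> KAC becomes S -> KE, E -> AC.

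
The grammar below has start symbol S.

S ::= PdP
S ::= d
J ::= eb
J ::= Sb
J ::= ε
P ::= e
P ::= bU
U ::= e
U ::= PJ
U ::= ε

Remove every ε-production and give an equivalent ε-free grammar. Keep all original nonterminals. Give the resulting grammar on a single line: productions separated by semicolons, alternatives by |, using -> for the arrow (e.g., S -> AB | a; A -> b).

S -> d | PdP; J -> Sb | eb; P -> b | e | bU; U -> P | e | PJ

Nullable set: {J, U}.
Drop J -> ε.
P -> bU: U nullable, giving b | bU.
Drop U -> ε.
U -> PJ: J nullable, giving P | PJ.
Unchanged (no nullable symbols): S -> PdP; S -> d; J -> Sb; J -> eb; P -> e; U -> e.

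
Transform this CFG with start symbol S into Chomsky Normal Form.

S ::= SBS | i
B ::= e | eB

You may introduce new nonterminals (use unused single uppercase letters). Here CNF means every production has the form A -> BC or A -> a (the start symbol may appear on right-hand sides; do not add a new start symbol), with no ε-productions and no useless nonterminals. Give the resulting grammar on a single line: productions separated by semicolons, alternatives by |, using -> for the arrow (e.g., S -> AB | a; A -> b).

No ε-productions.
No unit productions to eliminate.
TERM: introduce A -> e and substitute in every rule of length ≥2.
BIN: S -> SBS becomes S -> SC, C -> BS.

S -> i | SC; A -> e; B -> e | AB; C -> BS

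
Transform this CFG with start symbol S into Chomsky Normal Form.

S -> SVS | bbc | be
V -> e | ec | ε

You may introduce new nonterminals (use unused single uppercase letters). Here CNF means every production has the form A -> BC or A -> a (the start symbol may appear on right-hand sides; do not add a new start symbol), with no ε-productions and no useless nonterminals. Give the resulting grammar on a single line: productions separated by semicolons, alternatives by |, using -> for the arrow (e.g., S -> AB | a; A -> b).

Nullable: {V}; after ε-elimination: S -> SS | be | SVS | bbc; V -> e | ec.
No unit productions to eliminate.
TERM: introduce A -> b, B -> c, C -> e and substitute in every rule of length ≥2.
BIN: S -> AAB becomes S -> AD, D -> AB; S -> SVS becomes S -> SE, E -> VS.

S -> AC | AD | SE | SS; A -> b; B -> c; C -> e; D -> AB; E -> VS; V -> e | CB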